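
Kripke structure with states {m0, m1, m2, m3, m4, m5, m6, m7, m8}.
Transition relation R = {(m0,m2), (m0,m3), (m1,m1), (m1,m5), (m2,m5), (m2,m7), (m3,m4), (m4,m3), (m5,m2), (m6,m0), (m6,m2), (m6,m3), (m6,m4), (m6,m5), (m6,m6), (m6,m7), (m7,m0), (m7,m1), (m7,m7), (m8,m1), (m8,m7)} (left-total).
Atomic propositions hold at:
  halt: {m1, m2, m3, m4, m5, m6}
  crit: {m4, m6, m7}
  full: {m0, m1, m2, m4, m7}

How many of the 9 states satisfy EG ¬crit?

5

Sat(¬crit) = {m0, m1, m2, m3, m5, m8}
EG ¬crit: greatest fixpoint, start Z0 = {m0, m1, m2, m3, m5, m8}, keep only states in Sat with some successor in Z. Z1 = {m0, m1, m2, m5, m8}; fixed.
Sat(EG ¬crit) = {m0, m1, m2, m5, m8}
|Sat(EG ¬crit)| = |{m0, m1, m2, m5, m8}| = 5.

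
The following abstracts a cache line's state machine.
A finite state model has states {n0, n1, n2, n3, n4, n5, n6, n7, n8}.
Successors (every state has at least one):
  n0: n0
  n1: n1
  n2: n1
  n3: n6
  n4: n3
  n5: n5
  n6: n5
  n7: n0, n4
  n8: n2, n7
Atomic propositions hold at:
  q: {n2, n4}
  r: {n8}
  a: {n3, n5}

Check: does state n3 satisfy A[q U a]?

A[q U a]: least fixpoint, start Z0 = Sat(a) = {n3, n5}, add states in Sat(q) with every successor in Z. Z1 = {n3, n4, n5}; fixed.
Sat(A[q U a]) = {n3, n4, n5}
n3 ∈ Sat(A[q U a]) = {n3, n4, n5}, so the formula holds at n3.

Yes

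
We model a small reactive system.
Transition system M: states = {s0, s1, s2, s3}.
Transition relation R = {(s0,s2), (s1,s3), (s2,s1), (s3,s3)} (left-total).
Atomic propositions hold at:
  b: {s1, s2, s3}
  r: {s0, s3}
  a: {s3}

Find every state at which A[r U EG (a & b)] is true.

Sat(a & b) = {s3}
EG (a & b): greatest fixpoint, start Z0 = {s3}, keep only states in Sat with some successor in Z. Already a fixed point.
Sat(EG (a & b)) = {s3}
A[r U EG (a & b)]: least fixpoint, start Z0 = Sat(EG (a & b)) = {s3}, add states in Sat(r) with every successor in Z. Already a fixed point.
Sat(A[r U EG (a & b)]) = {s3}

{s3}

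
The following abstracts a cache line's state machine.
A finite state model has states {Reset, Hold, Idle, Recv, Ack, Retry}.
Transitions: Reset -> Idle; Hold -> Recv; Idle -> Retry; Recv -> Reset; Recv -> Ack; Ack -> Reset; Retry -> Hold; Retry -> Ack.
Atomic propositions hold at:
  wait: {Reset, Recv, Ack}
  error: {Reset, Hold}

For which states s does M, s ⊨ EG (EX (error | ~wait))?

{Reset, Idle, Recv, Ack, Retry}

Sat(~wait) = {Hold, Idle, Retry}
Sat(error | ~wait) = {Reset, Hold, Idle, Retry}
Sat(EX (error | ~wait)) = {s : some successor in {Reset, Hold, Idle, Retry}} = {Reset, Idle, Recv, Ack, Retry}
EG (EX (error | ~wait)): greatest fixpoint, start Z0 = {Reset, Idle, Recv, Ack, Retry}, keep only states in Sat with some successor in Z. Already a fixed point.
Sat(EG (EX (error | ~wait))) = {Reset, Idle, Recv, Ack, Retry}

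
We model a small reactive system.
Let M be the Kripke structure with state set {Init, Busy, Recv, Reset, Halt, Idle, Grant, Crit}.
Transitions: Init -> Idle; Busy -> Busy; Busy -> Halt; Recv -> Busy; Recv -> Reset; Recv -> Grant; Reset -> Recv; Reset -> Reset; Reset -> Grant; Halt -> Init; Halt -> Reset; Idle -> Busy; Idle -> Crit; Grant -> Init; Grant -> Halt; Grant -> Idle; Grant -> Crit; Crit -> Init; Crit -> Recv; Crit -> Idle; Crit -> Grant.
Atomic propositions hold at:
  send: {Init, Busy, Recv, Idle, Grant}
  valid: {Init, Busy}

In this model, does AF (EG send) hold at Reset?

EG send: greatest fixpoint, start Z0 = {Init, Busy, Recv, Idle, Grant}, keep only states in Sat with some successor in Z. Already a fixed point.
Sat(EG send) = {Init, Busy, Recv, Idle, Grant}
AF (EG send): least fixpoint, start Z0 = {Init, Busy, Recv, Idle, Grant}, add states with every successor in Z. Z1 = {Init, Busy, Recv, Idle, Grant, Crit}; fixed.
Sat(AF (EG send)) = {Init, Busy, Recv, Idle, Grant, Crit}
Reset ∉ Sat(AF (EG send)) = {Init, Busy, Recv, Idle, Grant, Crit}, so the formula does not hold at Reset.

No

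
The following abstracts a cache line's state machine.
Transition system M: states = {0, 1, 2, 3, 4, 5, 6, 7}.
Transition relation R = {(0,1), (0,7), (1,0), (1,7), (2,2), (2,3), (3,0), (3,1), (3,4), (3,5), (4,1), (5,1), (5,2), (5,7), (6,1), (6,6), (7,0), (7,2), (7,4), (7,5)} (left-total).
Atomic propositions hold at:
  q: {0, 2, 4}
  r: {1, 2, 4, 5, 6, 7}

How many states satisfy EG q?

1

EG q: greatest fixpoint, start Z0 = {0, 2, 4}, keep only states in Sat with some successor in Z. Z1 = {2}; fixed.
Sat(EG q) = {2}
|Sat(EG q)| = |{2}| = 1.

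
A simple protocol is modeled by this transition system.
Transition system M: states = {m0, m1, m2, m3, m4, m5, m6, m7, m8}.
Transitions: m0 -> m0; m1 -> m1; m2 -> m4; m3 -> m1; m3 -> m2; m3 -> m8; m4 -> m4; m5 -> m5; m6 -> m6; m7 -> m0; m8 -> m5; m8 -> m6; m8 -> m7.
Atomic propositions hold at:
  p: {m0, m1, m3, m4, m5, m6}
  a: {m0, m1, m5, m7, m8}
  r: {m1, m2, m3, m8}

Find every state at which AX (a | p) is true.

Sat(a | p) = {m0, m1, m3, m4, m5, m6, m7, m8}
Sat(AX (a | p)) = {s : every successor in {m0, m1, m3, m4, m5, m6, m7, m8}} = {m0, m1, m2, m4, m5, m6, m7, m8}

{m0, m1, m2, m4, m5, m6, m7, m8}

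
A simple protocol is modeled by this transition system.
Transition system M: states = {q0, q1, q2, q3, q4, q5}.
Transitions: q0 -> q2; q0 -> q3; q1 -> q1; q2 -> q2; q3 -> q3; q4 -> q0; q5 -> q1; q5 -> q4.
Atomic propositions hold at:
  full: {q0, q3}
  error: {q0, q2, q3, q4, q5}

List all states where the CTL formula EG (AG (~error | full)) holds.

{q1, q3}

Sat(~error) = {q1}
Sat(~error | full) = {q0, q1, q3}
AG (~error | full): greatest fixpoint, start Z0 = {q0, q1, q3}, keep only states in Sat with every successor in Z. Z1 = {q1, q3}; fixed.
Sat(AG (~error | full)) = {q1, q3}
EG (AG (~error | full)): greatest fixpoint, start Z0 = {q1, q3}, keep only states in Sat with some successor in Z. Already a fixed point.
Sat(EG (AG (~error | full))) = {q1, q3}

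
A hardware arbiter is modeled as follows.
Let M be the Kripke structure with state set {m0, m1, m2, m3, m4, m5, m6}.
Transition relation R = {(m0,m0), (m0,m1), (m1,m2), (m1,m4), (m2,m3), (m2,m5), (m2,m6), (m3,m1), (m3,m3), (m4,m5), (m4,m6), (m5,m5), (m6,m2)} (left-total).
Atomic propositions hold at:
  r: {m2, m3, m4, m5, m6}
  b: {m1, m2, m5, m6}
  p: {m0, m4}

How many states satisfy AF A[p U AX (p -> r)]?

6

Sat(p -> r) = {m1, m2, m3, m4, m5, m6}
Sat(AX (p -> r)) = {s : every successor in {m1, m2, m3, m4, m5, m6}} = {m1, m2, m3, m4, m5, m6}
A[p U AX (p -> r)]: least fixpoint, start Z0 = Sat(AX (p -> r)) = {m1, m2, m3, m4, m5, m6}, add states in Sat(p) with every successor in Z. Already a fixed point.
Sat(A[p U AX (p -> r)]) = {m1, m2, m3, m4, m5, m6}
AF A[p U AX (p -> r)]: least fixpoint, start Z0 = {m1, m2, m3, m4, m5, m6}, add states with every successor in Z. Already a fixed point.
Sat(AF A[p U AX (p -> r)]) = {m1, m2, m3, m4, m5, m6}
|Sat(AF A[p U AX (p -> r)])| = |{m1, m2, m3, m4, m5, m6}| = 6.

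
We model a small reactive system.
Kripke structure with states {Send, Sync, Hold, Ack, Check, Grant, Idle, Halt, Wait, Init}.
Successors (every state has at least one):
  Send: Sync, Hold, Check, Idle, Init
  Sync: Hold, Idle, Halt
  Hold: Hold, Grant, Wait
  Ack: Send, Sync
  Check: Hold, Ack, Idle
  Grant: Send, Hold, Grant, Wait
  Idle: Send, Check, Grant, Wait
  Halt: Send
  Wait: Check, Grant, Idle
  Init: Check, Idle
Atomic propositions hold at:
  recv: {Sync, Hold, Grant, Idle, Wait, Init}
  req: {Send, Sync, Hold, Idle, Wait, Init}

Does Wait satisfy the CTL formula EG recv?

EG recv: greatest fixpoint, start Z0 = {Sync, Hold, Grant, Idle, Wait, Init}, keep only states in Sat with some successor in Z. Already a fixed point.
Sat(EG recv) = {Sync, Hold, Grant, Idle, Wait, Init}
Wait ∈ Sat(EG recv) = {Sync, Hold, Grant, Idle, Wait, Init}, so the formula holds at Wait.

Yes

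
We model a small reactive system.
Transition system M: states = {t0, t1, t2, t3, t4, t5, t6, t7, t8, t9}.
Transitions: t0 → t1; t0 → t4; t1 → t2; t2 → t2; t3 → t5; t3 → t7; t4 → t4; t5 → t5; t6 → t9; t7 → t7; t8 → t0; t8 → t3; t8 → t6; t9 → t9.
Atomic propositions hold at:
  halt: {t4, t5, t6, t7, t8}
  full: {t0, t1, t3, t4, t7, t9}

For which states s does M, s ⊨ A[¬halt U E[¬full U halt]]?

{t3, t4, t5, t6, t7, t8}

Sat(¬halt) = {t0, t1, t2, t3, t9}
Sat(¬full) = {t2, t5, t6, t8}
E[¬full U halt]: least fixpoint, start Z0 = Sat(halt) = {t4, t5, t6, t7, t8}, add states in Sat(¬full) with some successor in Z. Already a fixed point.
Sat(E[¬full U halt]) = {t4, t5, t6, t7, t8}
A[¬halt U E[¬full U halt]]: least fixpoint, start Z0 = Sat(E[¬full U halt]) = {t4, t5, t6, t7, t8}, add states in Sat(¬halt) with every successor in Z. Z1 = {t3, t4, t5, t6, t7, t8}; fixed.
Sat(A[¬halt U E[¬full U halt]]) = {t3, t4, t5, t6, t7, t8}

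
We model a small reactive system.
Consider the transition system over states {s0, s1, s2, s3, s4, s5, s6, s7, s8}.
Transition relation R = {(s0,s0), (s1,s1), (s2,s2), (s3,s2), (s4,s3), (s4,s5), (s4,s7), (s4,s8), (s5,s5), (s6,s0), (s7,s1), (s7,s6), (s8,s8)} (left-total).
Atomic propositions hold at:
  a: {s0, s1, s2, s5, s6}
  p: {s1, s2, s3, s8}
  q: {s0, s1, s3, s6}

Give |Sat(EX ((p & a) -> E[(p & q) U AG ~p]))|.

6

Sat(p & a) = {s1, s2}
Sat(p & q) = {s1, s3}
Sat(~p) = {s0, s4, s5, s6, s7}
AG ~p: greatest fixpoint, start Z0 = {s0, s4, s5, s6, s7}, keep only states in Sat with every successor in Z. Z1 = {s0, s5, s6}; fixed.
Sat(AG ~p) = {s0, s5, s6}
E[(p & q) U AG ~p]: least fixpoint, start Z0 = Sat(AG ~p) = {s0, s5, s6}, add states in Sat(p & q) with some successor in Z. Already a fixed point.
Sat(E[(p & q) U AG ~p]) = {s0, s5, s6}
Sat((p & a) -> E[(p & q) U AG ~p]) = {s0, s3, s4, s5, s6, s7, s8}
Sat(EX ((p & a) -> E[(p & q) U AG ~p])) = {s : some successor in {s0, s3, s4, s5, s6, s7, s8}} = {s0, s4, s5, s6, s7, s8}
|Sat(EX ((p & a) -> E[(p & q) U AG ~p]))| = |{s0, s4, s5, s6, s7, s8}| = 6.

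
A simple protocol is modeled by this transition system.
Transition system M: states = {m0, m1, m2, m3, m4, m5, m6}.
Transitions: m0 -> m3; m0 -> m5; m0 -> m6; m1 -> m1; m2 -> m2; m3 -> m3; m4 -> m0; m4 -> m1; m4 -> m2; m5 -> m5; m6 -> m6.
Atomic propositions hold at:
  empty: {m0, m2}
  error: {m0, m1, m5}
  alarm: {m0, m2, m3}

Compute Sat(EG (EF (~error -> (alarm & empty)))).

{m0, m1, m2, m4, m5}

Sat(~error) = {m2, m3, m4, m6}
Sat(alarm & empty) = {m0, m2}
Sat(~error -> (alarm & empty)) = {m0, m1, m2, m5}
EF (~error -> (alarm & empty)): least fixpoint, start Z0 = {m0, m1, m2, m5}, add states with some successor in Z. Z1 = {m0, m1, m2, m4, m5}; fixed.
Sat(EF (~error -> (alarm & empty))) = {m0, m1, m2, m4, m5}
EG (EF (~error -> (alarm & empty))): greatest fixpoint, start Z0 = {m0, m1, m2, m4, m5}, keep only states in Sat with some successor in Z. Already a fixed point.
Sat(EG (EF (~error -> (alarm & empty)))) = {m0, m1, m2, m4, m5}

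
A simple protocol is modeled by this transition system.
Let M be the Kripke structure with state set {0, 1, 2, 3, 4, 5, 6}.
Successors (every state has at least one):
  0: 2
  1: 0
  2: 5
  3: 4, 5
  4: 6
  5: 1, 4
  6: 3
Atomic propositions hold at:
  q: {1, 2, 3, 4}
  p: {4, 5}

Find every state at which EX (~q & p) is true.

Sat(~q) = {0, 5, 6}
Sat(~q & p) = {5}
Sat(EX (~q & p)) = {s : some successor in {5}} = {2, 3}

{2, 3}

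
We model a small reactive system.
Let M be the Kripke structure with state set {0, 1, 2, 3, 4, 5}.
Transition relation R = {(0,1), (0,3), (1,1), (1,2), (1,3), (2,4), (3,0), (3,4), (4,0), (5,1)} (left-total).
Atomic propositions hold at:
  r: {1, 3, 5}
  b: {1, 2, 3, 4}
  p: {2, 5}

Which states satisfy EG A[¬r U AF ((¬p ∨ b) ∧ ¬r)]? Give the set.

Sat(¬r) = {0, 2, 4}
Sat(¬p) = {0, 1, 3, 4}
Sat(¬p ∨ b) = {0, 1, 2, 3, 4}
Sat((¬p ∨ b) ∧ ¬r) = {0, 2, 4}
AF ((¬p ∨ b) ∧ ¬r): least fixpoint, start Z0 = {0, 2, 4}, add states with every successor in Z. Z1 = {0, 2, 3, 4}; fixed.
Sat(AF ((¬p ∨ b) ∧ ¬r)) = {0, 2, 3, 4}
A[¬r U AF ((¬p ∨ b) ∧ ¬r)]: least fixpoint, start Z0 = Sat(AF ((¬p ∨ b) ∧ ¬r)) = {0, 2, 3, 4}, add states in Sat(¬r) with every successor in Z. Already a fixed point.
Sat(A[¬r U AF ((¬p ∨ b) ∧ ¬r)]) = {0, 2, 3, 4}
EG A[¬r U AF ((¬p ∨ b) ∧ ¬r)]: greatest fixpoint, start Z0 = {0, 2, 3, 4}, keep only states in Sat with some successor in Z. Already a fixed point.
Sat(EG A[¬r U AF ((¬p ∨ b) ∧ ¬r)]) = {0, 2, 3, 4}

{0, 2, 3, 4}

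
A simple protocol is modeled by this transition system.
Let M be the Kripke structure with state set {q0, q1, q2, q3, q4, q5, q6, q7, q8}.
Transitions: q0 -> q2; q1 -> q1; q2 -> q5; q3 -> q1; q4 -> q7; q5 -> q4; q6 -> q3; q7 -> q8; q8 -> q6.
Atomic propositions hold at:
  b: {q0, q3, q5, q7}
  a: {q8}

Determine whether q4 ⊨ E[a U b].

No

E[a U b]: least fixpoint, start Z0 = Sat(b) = {q0, q3, q5, q7}, add states in Sat(a) with some successor in Z. Already a fixed point.
Sat(E[a U b]) = {q0, q3, q5, q7}
q4 ∉ Sat(E[a U b]) = {q0, q3, q5, q7}, so the formula does not hold at q4.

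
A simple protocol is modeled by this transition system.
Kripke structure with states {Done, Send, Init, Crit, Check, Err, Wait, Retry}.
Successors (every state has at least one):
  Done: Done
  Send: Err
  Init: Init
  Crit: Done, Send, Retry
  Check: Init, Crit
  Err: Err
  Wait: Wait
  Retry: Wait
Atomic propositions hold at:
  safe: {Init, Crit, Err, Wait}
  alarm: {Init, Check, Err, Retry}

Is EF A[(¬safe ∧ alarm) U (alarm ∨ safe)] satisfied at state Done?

No

Sat(¬safe) = {Done, Send, Check, Retry}
Sat(¬safe ∧ alarm) = {Check, Retry}
Sat(alarm ∨ safe) = {Init, Crit, Check, Err, Wait, Retry}
A[(¬safe ∧ alarm) U (alarm ∨ safe)]: least fixpoint, start Z0 = Sat((alarm ∨ safe)) = {Init, Crit, Check, Err, Wait, Retry}, add states in Sat(¬safe ∧ alarm) with every successor in Z. Already a fixed point.
Sat(A[(¬safe ∧ alarm) U (alarm ∨ safe)]) = {Init, Crit, Check, Err, Wait, Retry}
EF A[(¬safe ∧ alarm) U (alarm ∨ safe)]: least fixpoint, start Z0 = {Init, Crit, Check, Err, Wait, Retry}, add states with some successor in Z. Z1 = {Send, Init, Crit, Check, Err, Wait, Retry}; fixed.
Sat(EF A[(¬safe ∧ alarm) U (alarm ∨ safe)]) = {Send, Init, Crit, Check, Err, Wait, Retry}
Done ∉ Sat(EF A[(¬safe ∧ alarm) U (alarm ∨ safe)]) = {Send, Init, Crit, Check, Err, Wait, Retry}, so the formula does not hold at Done.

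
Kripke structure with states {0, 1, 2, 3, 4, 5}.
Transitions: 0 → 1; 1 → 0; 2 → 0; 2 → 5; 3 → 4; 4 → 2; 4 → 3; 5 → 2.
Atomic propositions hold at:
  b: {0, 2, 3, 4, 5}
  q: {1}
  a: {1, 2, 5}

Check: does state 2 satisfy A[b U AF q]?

No

AF q: least fixpoint, start Z0 = {1}, add states with every successor in Z. Z1 = {0, 1}; fixed.
Sat(AF q) = {0, 1}
A[b U AF q]: least fixpoint, start Z0 = Sat(AF q) = {0, 1}, add states in Sat(b) with every successor in Z. Already a fixed point.
Sat(A[b U AF q]) = {0, 1}
2 ∉ Sat(A[b U AF q]) = {0, 1}, so the formula does not hold at 2.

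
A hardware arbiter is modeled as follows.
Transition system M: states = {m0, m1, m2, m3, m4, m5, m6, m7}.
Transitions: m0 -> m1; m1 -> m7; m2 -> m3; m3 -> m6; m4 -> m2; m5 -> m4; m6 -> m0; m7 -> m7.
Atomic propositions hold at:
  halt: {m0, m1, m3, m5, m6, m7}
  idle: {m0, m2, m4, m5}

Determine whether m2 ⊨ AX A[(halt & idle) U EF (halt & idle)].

Yes

Sat(halt & idle) = {m0, m5}
EF (halt & idle): least fixpoint, start Z0 = {m0, m5}, add states with some successor in Z. Z1 = {m0, m5, m6}; Z2 = {m0, m3, m5, m6}; Z3 = {m0, m2, m3, m5, m6}; Z4 = {m0, m2, m3, m4, m5, m6}; fixed.
Sat(EF (halt & idle)) = {m0, m2, m3, m4, m5, m6}
A[(halt & idle) U EF (halt & idle)]: least fixpoint, start Z0 = Sat(EF (halt & idle)) = {m0, m2, m3, m4, m5, m6}, add states in Sat(halt & idle) with every successor in Z. Already a fixed point.
Sat(A[(halt & idle) U EF (halt & idle)]) = {m0, m2, m3, m4, m5, m6}
Sat(AX A[(halt & idle) U EF (halt & idle)]) = {s : every successor in {m0, m2, m3, m4, m5, m6}} = {m2, m3, m4, m5, m6}
m2 ∈ Sat(AX A[(halt & idle) U EF (halt & idle)]) = {m2, m3, m4, m5, m6}, so the formula holds at m2.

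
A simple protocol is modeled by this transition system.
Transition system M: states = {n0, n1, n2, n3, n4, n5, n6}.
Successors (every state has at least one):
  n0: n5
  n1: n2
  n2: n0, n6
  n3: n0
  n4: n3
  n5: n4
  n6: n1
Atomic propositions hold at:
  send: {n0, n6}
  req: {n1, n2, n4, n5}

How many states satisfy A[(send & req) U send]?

2

Sat(send & req) = ∅
A[(send & req) U send]: least fixpoint, start Z0 = Sat(send) = {n0, n6}, add states in Sat(send & req) with every successor in Z. Already a fixed point.
Sat(A[(send & req) U send]) = {n0, n6}
|Sat(A[(send & req) U send])| = |{n0, n6}| = 2.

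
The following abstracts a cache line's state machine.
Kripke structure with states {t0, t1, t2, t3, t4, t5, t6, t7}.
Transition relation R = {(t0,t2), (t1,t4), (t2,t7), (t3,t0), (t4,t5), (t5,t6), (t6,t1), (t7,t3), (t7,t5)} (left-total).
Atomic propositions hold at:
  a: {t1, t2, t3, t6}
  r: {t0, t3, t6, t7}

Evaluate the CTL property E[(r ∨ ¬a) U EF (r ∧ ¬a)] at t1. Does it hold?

Sat(¬a) = {t0, t4, t5, t7}
Sat(r ∨ ¬a) = {t0, t3, t4, t5, t6, t7}
Sat(r ∧ ¬a) = {t0, t7}
EF (r ∧ ¬a): least fixpoint, start Z0 = {t0, t7}, add states with some successor in Z. Z1 = {t0, t2, t3, t7}; fixed.
Sat(EF (r ∧ ¬a)) = {t0, t2, t3, t7}
E[(r ∨ ¬a) U EF (r ∧ ¬a)]: least fixpoint, start Z0 = Sat(EF (r ∧ ¬a)) = {t0, t2, t3, t7}, add states in Sat(r ∨ ¬a) with some successor in Z. Already a fixed point.
Sat(E[(r ∨ ¬a) U EF (r ∧ ¬a)]) = {t0, t2, t3, t7}
t1 ∉ Sat(E[(r ∨ ¬a) U EF (r ∧ ¬a)]) = {t0, t2, t3, t7}, so the formula does not hold at t1.

No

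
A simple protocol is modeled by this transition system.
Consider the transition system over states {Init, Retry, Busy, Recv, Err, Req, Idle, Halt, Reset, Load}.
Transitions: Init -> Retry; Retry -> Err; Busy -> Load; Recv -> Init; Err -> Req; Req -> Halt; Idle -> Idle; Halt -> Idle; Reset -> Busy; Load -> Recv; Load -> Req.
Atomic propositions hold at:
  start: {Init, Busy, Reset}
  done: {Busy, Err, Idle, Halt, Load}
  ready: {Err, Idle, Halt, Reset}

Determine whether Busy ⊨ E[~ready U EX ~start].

Sat(~ready) = {Init, Retry, Busy, Recv, Req, Load}
Sat(~start) = {Retry, Recv, Err, Req, Idle, Halt, Load}
Sat(EX ~start) = {s : some successor in {Retry, Recv, Err, Req, Idle, Halt, Load}} = {Init, Retry, Busy, Err, Req, Idle, Halt, Load}
E[~ready U EX ~start]: least fixpoint, start Z0 = Sat(EX ~start) = {Init, Retry, Busy, Err, Req, Idle, Halt, Load}, add states in Sat(~ready) with some successor in Z. Z1 = {Init, Retry, Busy, Recv, Err, Req, Idle, Halt, Load}; fixed.
Sat(E[~ready U EX ~start]) = {Init, Retry, Busy, Recv, Err, Req, Idle, Halt, Load}
Busy ∈ Sat(E[~ready U EX ~start]) = {Init, Retry, Busy, Recv, Err, Req, Idle, Halt, Load}, so the formula holds at Busy.

Yes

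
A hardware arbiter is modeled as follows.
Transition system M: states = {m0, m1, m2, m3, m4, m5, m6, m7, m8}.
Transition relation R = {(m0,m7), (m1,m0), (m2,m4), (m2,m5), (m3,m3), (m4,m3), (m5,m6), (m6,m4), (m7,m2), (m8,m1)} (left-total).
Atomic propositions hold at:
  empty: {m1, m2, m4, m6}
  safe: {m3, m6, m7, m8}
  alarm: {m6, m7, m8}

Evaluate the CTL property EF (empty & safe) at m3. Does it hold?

Sat(empty & safe) = {m6}
EF (empty & safe): least fixpoint, start Z0 = {m6}, add states with some successor in Z. Z1 = {m5, m6}; Z2 = {m2, m5, m6}; Z3 = {m2, m5, m6, m7}; Z4 = {m0, m2, m5, m6, m7}; Z5 = {m0, m1, m2, m5, m6, m7}; Z6 = {m0, m1, m2, m5, m6, m7, m8}; fixed.
Sat(EF (empty & safe)) = {m0, m1, m2, m5, m6, m7, m8}
m3 ∉ Sat(EF (empty & safe)) = {m0, m1, m2, m5, m6, m7, m8}, so the formula does not hold at m3.

No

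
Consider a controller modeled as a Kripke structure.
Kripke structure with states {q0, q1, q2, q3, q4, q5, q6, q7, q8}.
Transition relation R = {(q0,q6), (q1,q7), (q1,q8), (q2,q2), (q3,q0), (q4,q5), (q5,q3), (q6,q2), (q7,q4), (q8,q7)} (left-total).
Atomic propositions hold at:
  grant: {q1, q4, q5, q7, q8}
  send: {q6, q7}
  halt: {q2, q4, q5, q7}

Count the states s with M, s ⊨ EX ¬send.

Sat(¬send) = {q0, q1, q2, q3, q4, q5, q8}
Sat(EX ¬send) = {s : some successor in {q0, q1, q2, q3, q4, q5, q8}} = {q1, q2, q3, q4, q5, q6, q7}
|Sat(EX ¬send)| = |{q1, q2, q3, q4, q5, q6, q7}| = 7.

7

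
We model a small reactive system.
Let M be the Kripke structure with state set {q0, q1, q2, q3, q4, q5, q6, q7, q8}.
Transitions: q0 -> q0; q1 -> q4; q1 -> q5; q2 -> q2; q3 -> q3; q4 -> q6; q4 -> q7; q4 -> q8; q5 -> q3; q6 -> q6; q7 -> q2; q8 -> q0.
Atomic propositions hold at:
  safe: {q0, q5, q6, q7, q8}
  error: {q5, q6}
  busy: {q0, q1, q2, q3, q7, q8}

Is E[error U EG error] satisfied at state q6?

EG error: greatest fixpoint, start Z0 = {q5, q6}, keep only states in Sat with some successor in Z. Z1 = {q6}; fixed.
Sat(EG error) = {q6}
E[error U EG error]: least fixpoint, start Z0 = Sat(EG error) = {q6}, add states in Sat(error) with some successor in Z. Already a fixed point.
Sat(E[error U EG error]) = {q6}
q6 ∈ Sat(E[error U EG error]) = {q6}, so the formula holds at q6.

Yes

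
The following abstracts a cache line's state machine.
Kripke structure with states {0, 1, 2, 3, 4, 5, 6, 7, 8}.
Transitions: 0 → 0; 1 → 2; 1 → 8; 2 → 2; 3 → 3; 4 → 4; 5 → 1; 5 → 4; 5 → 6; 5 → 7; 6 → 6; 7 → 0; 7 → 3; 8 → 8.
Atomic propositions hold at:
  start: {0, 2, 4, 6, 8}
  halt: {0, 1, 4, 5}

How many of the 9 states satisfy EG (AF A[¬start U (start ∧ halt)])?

Sat(¬start) = {1, 3, 5, 7}
Sat(start ∧ halt) = {0, 4}
A[¬start U (start ∧ halt)]: least fixpoint, start Z0 = Sat((start ∧ halt)) = {0, 4}, add states in Sat(¬start) with every successor in Z. Already a fixed point.
Sat(A[¬start U (start ∧ halt)]) = {0, 4}
AF A[¬start U (start ∧ halt)]: least fixpoint, start Z0 = {0, 4}, add states with every successor in Z. Already a fixed point.
Sat(AF A[¬start U (start ∧ halt)]) = {0, 4}
EG (AF A[¬start U (start ∧ halt)]): greatest fixpoint, start Z0 = {0, 4}, keep only states in Sat with some successor in Z. Already a fixed point.
Sat(EG (AF A[¬start U (start ∧ halt)])) = {0, 4}
|Sat(EG (AF A[¬start U (start ∧ halt)]))| = |{0, 4}| = 2.

2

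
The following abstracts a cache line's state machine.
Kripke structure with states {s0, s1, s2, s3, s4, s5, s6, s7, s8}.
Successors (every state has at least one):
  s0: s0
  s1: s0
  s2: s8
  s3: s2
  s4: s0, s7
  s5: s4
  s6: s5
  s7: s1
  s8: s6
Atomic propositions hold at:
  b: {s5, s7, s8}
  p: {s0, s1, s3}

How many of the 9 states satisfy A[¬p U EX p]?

8

Sat(¬p) = {s2, s4, s5, s6, s7, s8}
Sat(EX p) = {s : some successor in {s0, s1, s3}} = {s0, s1, s4, s7}
A[¬p U EX p]: least fixpoint, start Z0 = Sat(EX p) = {s0, s1, s4, s7}, add states in Sat(¬p) with every successor in Z. Z1 = {s0, s1, s4, s5, s7}; Z2 = {s0, s1, s4, s5, s6, s7}; Z3 = {s0, s1, s4, s5, s6, s7, s8}; Z4 = {s0, s1, s2, s4, s5, s6, s7, s8}; fixed.
Sat(A[¬p U EX p]) = {s0, s1, s2, s4, s5, s6, s7, s8}
|Sat(A[¬p U EX p])| = |{s0, s1, s2, s4, s5, s6, s7, s8}| = 8.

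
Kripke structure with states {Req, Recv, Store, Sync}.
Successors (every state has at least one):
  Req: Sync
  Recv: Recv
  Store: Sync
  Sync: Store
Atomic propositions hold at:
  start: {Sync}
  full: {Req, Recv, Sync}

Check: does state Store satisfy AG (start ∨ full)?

No

Sat(start ∨ full) = {Req, Recv, Sync}
AG (start ∨ full): greatest fixpoint, start Z0 = {Req, Recv, Sync}, keep only states in Sat with every successor in Z. Z1 = {Req, Recv}; Z2 = {Recv}; fixed.
Sat(AG (start ∨ full)) = {Recv}
Store ∉ Sat(AG (start ∨ full)) = {Recv}, so the formula does not hold at Store.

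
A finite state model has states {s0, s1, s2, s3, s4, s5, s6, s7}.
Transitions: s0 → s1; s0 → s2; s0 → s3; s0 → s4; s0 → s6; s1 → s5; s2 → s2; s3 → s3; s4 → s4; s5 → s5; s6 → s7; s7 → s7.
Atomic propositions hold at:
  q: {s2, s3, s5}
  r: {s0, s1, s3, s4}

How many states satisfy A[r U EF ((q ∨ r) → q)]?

7

Sat(q ∨ r) = {s0, s1, s2, s3, s4, s5}
Sat((q ∨ r) → q) = {s2, s3, s5, s6, s7}
EF ((q ∨ r) → q): least fixpoint, start Z0 = {s2, s3, s5, s6, s7}, add states with some successor in Z. Z1 = {s0, s1, s2, s3, s5, s6, s7}; fixed.
Sat(EF ((q ∨ r) → q)) = {s0, s1, s2, s3, s5, s6, s7}
A[r U EF ((q ∨ r) → q)]: least fixpoint, start Z0 = Sat(EF ((q ∨ r) → q)) = {s0, s1, s2, s3, s5, s6, s7}, add states in Sat(r) with every successor in Z. Already a fixed point.
Sat(A[r U EF ((q ∨ r) → q)]) = {s0, s1, s2, s3, s5, s6, s7}
|Sat(A[r U EF ((q ∨ r) → q)])| = |{s0, s1, s2, s3, s5, s6, s7}| = 7.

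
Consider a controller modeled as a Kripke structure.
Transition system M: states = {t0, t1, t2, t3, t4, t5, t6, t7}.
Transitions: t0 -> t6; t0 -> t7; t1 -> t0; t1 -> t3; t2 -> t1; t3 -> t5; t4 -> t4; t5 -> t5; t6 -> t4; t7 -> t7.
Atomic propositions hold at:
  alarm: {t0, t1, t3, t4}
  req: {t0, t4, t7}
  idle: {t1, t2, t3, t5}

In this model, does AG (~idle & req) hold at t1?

No

Sat(~idle) = {t0, t4, t6, t7}
Sat(~idle & req) = {t0, t4, t7}
AG (~idle & req): greatest fixpoint, start Z0 = {t0, t4, t7}, keep only states in Sat with every successor in Z. Z1 = {t4, t7}; fixed.
Sat(AG (~idle & req)) = {t4, t7}
t1 ∉ Sat(AG (~idle & req)) = {t4, t7}, so the formula does not hold at t1.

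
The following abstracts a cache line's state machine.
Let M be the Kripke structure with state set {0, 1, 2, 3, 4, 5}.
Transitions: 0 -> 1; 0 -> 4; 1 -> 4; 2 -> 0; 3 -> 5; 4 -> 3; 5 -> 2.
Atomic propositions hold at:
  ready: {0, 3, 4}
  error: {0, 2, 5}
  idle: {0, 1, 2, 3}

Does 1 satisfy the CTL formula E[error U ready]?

E[error U ready]: least fixpoint, start Z0 = Sat(ready) = {0, 3, 4}, add states in Sat(error) with some successor in Z. Z1 = {0, 2, 3, 4}; Z2 = {0, 2, 3, 4, 5}; fixed.
Sat(E[error U ready]) = {0, 2, 3, 4, 5}
1 ∉ Sat(E[error U ready]) = {0, 2, 3, 4, 5}, so the formula does not hold at 1.

No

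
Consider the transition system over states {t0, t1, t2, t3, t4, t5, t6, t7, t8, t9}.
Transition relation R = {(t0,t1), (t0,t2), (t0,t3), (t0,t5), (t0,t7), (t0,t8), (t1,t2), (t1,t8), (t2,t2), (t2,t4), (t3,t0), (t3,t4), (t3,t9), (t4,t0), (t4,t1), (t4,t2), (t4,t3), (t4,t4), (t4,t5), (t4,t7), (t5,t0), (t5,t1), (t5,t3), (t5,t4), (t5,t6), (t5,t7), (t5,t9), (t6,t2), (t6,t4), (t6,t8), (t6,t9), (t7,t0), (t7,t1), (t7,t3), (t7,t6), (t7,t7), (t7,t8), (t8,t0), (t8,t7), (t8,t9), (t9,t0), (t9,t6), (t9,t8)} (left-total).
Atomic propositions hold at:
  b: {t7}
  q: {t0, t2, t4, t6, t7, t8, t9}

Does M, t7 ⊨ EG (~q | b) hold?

Yes

Sat(~q) = {t1, t3, t5}
Sat(~q | b) = {t1, t3, t5, t7}
EG (~q | b): greatest fixpoint, start Z0 = {t1, t3, t5, t7}, keep only states in Sat with some successor in Z. Z1 = {t5, t7}; fixed.
Sat(EG (~q | b)) = {t5, t7}
t7 ∈ Sat(EG (~q | b)) = {t5, t7}, so the formula holds at t7.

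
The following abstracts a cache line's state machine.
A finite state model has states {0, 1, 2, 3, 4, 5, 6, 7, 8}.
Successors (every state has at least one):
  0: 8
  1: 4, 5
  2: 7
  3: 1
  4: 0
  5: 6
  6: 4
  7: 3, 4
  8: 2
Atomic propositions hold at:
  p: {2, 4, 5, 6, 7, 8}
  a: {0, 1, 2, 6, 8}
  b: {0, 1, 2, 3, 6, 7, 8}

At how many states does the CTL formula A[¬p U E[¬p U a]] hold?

Sat(¬p) = {0, 1, 3}
E[¬p U a]: least fixpoint, start Z0 = Sat(a) = {0, 1, 2, 6, 8}, add states in Sat(¬p) with some successor in Z. Z1 = {0, 1, 2, 3, 6, 8}; fixed.
Sat(E[¬p U a]) = {0, 1, 2, 3, 6, 8}
A[¬p U E[¬p U a]]: least fixpoint, start Z0 = Sat(E[¬p U a]) = {0, 1, 2, 3, 6, 8}, add states in Sat(¬p) with every successor in Z. Already a fixed point.
Sat(A[¬p U E[¬p U a]]) = {0, 1, 2, 3, 6, 8}
|Sat(A[¬p U E[¬p U a]])| = |{0, 1, 2, 3, 6, 8}| = 6.

6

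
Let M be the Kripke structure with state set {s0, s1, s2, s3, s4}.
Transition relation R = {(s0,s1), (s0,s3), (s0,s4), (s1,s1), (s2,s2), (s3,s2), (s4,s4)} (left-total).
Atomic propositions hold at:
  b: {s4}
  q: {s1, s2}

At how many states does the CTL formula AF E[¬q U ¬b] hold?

4

Sat(¬q) = {s0, s3, s4}
Sat(¬b) = {s0, s1, s2, s3}
E[¬q U ¬b]: least fixpoint, start Z0 = Sat(¬b) = {s0, s1, s2, s3}, add states in Sat(¬q) with some successor in Z. Already a fixed point.
Sat(E[¬q U ¬b]) = {s0, s1, s2, s3}
AF E[¬q U ¬b]: least fixpoint, start Z0 = {s0, s1, s2, s3}, add states with every successor in Z. Already a fixed point.
Sat(AF E[¬q U ¬b]) = {s0, s1, s2, s3}
|Sat(AF E[¬q U ¬b])| = |{s0, s1, s2, s3}| = 4.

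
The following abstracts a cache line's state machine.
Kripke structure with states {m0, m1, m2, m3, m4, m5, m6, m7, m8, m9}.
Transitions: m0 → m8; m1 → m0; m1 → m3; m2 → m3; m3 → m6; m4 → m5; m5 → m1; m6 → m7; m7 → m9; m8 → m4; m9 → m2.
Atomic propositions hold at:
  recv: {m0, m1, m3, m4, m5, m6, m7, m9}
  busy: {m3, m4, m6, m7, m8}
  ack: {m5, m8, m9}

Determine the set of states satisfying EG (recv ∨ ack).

Sat(recv ∨ ack) = {m0, m1, m3, m4, m5, m6, m7, m8, m9}
EG (recv ∨ ack): greatest fixpoint, start Z0 = {m0, m1, m3, m4, m5, m6, m7, m8, m9}, keep only states in Sat with some successor in Z. Z1 = {m0, m1, m3, m4, m5, m6, m7, m8}; Z2 = {m0, m1, m3, m4, m5, m6, m8}; Z3 = {m0, m1, m3, m4, m5, m8}; Z4 = {m0, m1, m4, m5, m8}; fixed.
Sat(EG (recv ∨ ack)) = {m0, m1, m4, m5, m8}

{m0, m1, m4, m5, m8}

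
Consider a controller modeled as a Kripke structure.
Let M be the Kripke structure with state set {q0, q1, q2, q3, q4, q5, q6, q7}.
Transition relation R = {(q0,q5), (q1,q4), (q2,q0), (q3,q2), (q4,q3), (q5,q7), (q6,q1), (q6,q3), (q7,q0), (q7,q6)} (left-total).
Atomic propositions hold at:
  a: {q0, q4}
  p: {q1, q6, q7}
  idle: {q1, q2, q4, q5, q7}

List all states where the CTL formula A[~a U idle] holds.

Sat(~a) = {q1, q2, q3, q5, q6, q7}
A[~a U idle]: least fixpoint, start Z0 = Sat(idle) = {q1, q2, q4, q5, q7}, add states in Sat(~a) with every successor in Z. Z1 = {q1, q2, q3, q4, q5, q7}; Z2 = {q1, q2, q3, q4, q5, q6, q7}; fixed.
Sat(A[~a U idle]) = {q1, q2, q3, q4, q5, q6, q7}

{q1, q2, q3, q4, q5, q6, q7}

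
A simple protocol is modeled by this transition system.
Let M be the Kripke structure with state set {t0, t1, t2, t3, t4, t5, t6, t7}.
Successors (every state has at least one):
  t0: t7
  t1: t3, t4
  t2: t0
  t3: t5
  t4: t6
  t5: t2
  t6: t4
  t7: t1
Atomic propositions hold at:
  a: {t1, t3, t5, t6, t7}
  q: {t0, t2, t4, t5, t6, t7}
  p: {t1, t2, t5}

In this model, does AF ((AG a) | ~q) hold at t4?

No

AG a: greatest fixpoint, start Z0 = {t1, t3, t5, t6, t7}, keep only states in Sat with every successor in Z. Z1 = {t3, t7}; Z2 = ∅; fixed.
Sat(AG a) = ∅
Sat(~q) = {t1, t3}
Sat((AG a) | ~q) = {t1, t3}
AF ((AG a) | ~q): least fixpoint, start Z0 = {t1, t3}, add states with every successor in Z. Z1 = {t1, t3, t7}; Z2 = {t0, t1, t3, t7}; Z3 = {t0, t1, t2, t3, t7}; Z4 = {t0, t1, t2, t3, t5, t7}; fixed.
Sat(AF ((AG a) | ~q)) = {t0, t1, t2, t3, t5, t7}
t4 ∉ Sat(AF ((AG a) | ~q)) = {t0, t1, t2, t3, t5, t7}, so the formula does not hold at t4.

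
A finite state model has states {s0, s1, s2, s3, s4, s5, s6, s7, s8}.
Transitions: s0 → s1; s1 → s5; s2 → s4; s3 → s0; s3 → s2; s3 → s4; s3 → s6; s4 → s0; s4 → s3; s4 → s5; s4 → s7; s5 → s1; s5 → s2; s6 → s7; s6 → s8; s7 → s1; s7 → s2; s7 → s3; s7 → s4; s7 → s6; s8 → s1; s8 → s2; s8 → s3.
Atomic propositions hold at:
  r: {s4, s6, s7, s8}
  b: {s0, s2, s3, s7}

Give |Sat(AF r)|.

AF r: least fixpoint, start Z0 = {s4, s6, s7, s8}, add states with every successor in Z. Z1 = {s2, s4, s6, s7, s8}; fixed.
Sat(AF r) = {s2, s4, s6, s7, s8}
|Sat(AF r)| = |{s2, s4, s6, s7, s8}| = 5.

5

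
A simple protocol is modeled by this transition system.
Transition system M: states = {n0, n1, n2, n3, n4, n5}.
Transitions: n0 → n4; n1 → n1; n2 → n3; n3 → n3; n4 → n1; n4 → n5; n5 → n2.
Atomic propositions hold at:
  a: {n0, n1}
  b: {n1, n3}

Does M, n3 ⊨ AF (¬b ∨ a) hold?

Sat(¬b) = {n0, n2, n4, n5}
Sat(¬b ∨ a) = {n0, n1, n2, n4, n5}
AF (¬b ∨ a): least fixpoint, start Z0 = {n0, n1, n2, n4, n5}, add states with every successor in Z. Already a fixed point.
Sat(AF (¬b ∨ a)) = {n0, n1, n2, n4, n5}
n3 ∉ Sat(AF (¬b ∨ a)) = {n0, n1, n2, n4, n5}, so the formula does not hold at n3.

No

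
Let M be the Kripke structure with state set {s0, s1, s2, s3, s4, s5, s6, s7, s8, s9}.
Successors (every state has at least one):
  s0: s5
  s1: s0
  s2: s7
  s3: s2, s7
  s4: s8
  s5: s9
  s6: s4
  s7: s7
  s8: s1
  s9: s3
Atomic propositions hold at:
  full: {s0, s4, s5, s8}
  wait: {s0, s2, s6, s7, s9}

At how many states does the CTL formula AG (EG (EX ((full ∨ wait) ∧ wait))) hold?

3

Sat(full ∨ wait) = {s0, s2, s4, s5, s6, s7, s8, s9}
Sat((full ∨ wait) ∧ wait) = {s0, s2, s6, s7, s9}
Sat(EX ((full ∨ wait) ∧ wait)) = {s : some successor in {s0, s2, s6, s7, s9}} = {s1, s2, s3, s5, s7}
EG (EX ((full ∨ wait) ∧ wait)): greatest fixpoint, start Z0 = {s1, s2, s3, s5, s7}, keep only states in Sat with some successor in Z. Z1 = {s2, s3, s7}; fixed.
Sat(EG (EX ((full ∨ wait) ∧ wait))) = {s2, s3, s7}
AG (EG (EX ((full ∨ wait) ∧ wait))): greatest fixpoint, start Z0 = {s2, s3, s7}, keep only states in Sat with every successor in Z. Already a fixed point.
Sat(AG (EG (EX ((full ∨ wait) ∧ wait)))) = {s2, s3, s7}
|Sat(AG (EG (EX ((full ∨ wait) ∧ wait))))| = |{s2, s3, s7}| = 3.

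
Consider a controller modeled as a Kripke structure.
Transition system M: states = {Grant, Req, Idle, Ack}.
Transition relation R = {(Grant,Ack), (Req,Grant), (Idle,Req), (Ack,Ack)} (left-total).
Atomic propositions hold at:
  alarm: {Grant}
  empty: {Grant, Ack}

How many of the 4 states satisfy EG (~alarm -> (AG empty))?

2

Sat(~alarm) = {Req, Idle, Ack}
AG empty: greatest fixpoint, start Z0 = {Grant, Ack}, keep only states in Sat with every successor in Z. Already a fixed point.
Sat(AG empty) = {Grant, Ack}
Sat(~alarm -> (AG empty)) = {Grant, Ack}
EG (~alarm -> (AG empty)): greatest fixpoint, start Z0 = {Grant, Ack}, keep only states in Sat with some successor in Z. Already a fixed point.
Sat(EG (~alarm -> (AG empty))) = {Grant, Ack}
|Sat(EG (~alarm -> (AG empty)))| = |{Grant, Ack}| = 2.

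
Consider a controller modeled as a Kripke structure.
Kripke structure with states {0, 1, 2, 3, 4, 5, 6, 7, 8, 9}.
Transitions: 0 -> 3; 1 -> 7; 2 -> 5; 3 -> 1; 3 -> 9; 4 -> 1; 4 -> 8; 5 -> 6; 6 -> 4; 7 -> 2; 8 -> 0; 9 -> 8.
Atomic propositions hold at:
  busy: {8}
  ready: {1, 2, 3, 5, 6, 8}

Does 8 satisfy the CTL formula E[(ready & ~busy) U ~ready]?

No

Sat(~busy) = {0, 1, 2, 3, 4, 5, 6, 7, 9}
Sat(ready & ~busy) = {1, 2, 3, 5, 6}
Sat(~ready) = {0, 4, 7, 9}
E[(ready & ~busy) U ~ready]: least fixpoint, start Z0 = Sat(~ready) = {0, 4, 7, 9}, add states in Sat(ready & ~busy) with some successor in Z. Z1 = {0, 1, 3, 4, 6, 7, 9}; Z2 = {0, 1, 3, 4, 5, 6, 7, 9}; Z3 = {0, 1, 2, 3, 4, 5, 6, 7, 9}; fixed.
Sat(E[(ready & ~busy) U ~ready]) = {0, 1, 2, 3, 4, 5, 6, 7, 9}
8 ∉ Sat(E[(ready & ~busy) U ~ready]) = {0, 1, 2, 3, 4, 5, 6, 7, 9}, so the formula does not hold at 8.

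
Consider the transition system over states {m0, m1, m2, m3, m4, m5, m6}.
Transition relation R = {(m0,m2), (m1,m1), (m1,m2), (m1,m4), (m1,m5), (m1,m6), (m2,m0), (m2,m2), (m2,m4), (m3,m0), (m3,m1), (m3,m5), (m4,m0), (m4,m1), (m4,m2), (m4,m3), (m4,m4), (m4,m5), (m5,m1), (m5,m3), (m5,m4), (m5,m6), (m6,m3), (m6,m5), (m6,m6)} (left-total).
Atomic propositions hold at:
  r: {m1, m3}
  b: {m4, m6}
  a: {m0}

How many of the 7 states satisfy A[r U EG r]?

2

EG r: greatest fixpoint, start Z0 = {m1, m3}, keep only states in Sat with some successor in Z. Already a fixed point.
Sat(EG r) = {m1, m3}
A[r U EG r]: least fixpoint, start Z0 = Sat(EG r) = {m1, m3}, add states in Sat(r) with every successor in Z. Already a fixed point.
Sat(A[r U EG r]) = {m1, m3}
|Sat(A[r U EG r])| = |{m1, m3}| = 2.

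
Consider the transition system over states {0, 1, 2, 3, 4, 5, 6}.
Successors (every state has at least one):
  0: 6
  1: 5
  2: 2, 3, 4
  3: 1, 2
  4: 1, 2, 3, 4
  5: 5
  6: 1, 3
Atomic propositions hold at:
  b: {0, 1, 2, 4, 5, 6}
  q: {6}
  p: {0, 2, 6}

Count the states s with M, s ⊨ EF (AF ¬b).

Sat(¬b) = {3}
AF ¬b: least fixpoint, start Z0 = {3}, add states with every successor in Z. Already a fixed point.
Sat(AF ¬b) = {3}
EF (AF ¬b): least fixpoint, start Z0 = {3}, add states with some successor in Z. Z1 = {2, 3, 4, 6}; Z2 = {0, 2, 3, 4, 6}; fixed.
Sat(EF (AF ¬b)) = {0, 2, 3, 4, 6}
|Sat(EF (AF ¬b))| = |{0, 2, 3, 4, 6}| = 5.

5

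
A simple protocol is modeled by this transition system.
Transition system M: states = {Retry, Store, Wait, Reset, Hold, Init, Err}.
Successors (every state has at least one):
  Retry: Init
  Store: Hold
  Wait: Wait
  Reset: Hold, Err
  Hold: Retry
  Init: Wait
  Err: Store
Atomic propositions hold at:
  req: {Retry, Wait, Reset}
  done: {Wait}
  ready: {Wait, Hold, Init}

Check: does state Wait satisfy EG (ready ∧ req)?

Sat(ready ∧ req) = {Wait}
EG (ready ∧ req): greatest fixpoint, start Z0 = {Wait}, keep only states in Sat with some successor in Z. Already a fixed point.
Sat(EG (ready ∧ req)) = {Wait}
Wait ∈ Sat(EG (ready ∧ req)) = {Wait}, so the formula holds at Wait.

Yes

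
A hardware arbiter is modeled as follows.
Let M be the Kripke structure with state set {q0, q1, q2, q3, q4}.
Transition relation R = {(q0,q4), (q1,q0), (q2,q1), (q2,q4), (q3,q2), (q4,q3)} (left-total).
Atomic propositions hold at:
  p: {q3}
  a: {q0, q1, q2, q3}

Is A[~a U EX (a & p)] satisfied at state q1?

No

Sat(~a) = {q4}
Sat(a & p) = {q3}
Sat(EX (a & p)) = {s : some successor in {q3}} = {q4}
A[~a U EX (a & p)]: least fixpoint, start Z0 = Sat(EX (a & p)) = {q4}, add states in Sat(~a) with every successor in Z. Already a fixed point.
Sat(A[~a U EX (a & p)]) = {q4}
q1 ∉ Sat(A[~a U EX (a & p)]) = {q4}, so the formula does not hold at q1.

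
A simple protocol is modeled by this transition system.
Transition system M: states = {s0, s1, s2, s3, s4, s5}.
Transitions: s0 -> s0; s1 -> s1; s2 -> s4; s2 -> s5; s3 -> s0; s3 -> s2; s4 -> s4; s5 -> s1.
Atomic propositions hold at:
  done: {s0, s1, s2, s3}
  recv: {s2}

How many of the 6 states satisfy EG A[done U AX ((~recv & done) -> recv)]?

2

Sat(~recv) = {s0, s1, s3, s4, s5}
Sat(~recv & done) = {s0, s1, s3}
Sat((~recv & done) -> recv) = {s2, s4, s5}
Sat(AX ((~recv & done) -> recv)) = {s : every successor in {s2, s4, s5}} = {s2, s4}
A[done U AX ((~recv & done) -> recv)]: least fixpoint, start Z0 = Sat(AX ((~recv & done) -> recv)) = {s2, s4}, add states in Sat(done) with every successor in Z. Already a fixed point.
Sat(A[done U AX ((~recv & done) -> recv)]) = {s2, s4}
EG A[done U AX ((~recv & done) -> recv)]: greatest fixpoint, start Z0 = {s2, s4}, keep only states in Sat with some successor in Z. Already a fixed point.
Sat(EG A[done U AX ((~recv & done) -> recv)]) = {s2, s4}
|Sat(EG A[done U AX ((~recv & done) -> recv)])| = |{s2, s4}| = 2.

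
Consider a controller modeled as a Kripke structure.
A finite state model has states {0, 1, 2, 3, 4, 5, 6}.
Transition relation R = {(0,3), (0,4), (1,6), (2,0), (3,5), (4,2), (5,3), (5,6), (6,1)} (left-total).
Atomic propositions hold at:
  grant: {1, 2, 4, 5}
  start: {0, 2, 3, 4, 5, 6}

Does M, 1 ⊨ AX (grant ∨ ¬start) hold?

No

Sat(¬start) = {1}
Sat(grant ∨ ¬start) = {1, 2, 4, 5}
Sat(AX (grant ∨ ¬start)) = {s : every successor in {1, 2, 4, 5}} = {3, 4, 6}
1 ∉ Sat(AX (grant ∨ ¬start)) = {3, 4, 6}, so the formula does not hold at 1.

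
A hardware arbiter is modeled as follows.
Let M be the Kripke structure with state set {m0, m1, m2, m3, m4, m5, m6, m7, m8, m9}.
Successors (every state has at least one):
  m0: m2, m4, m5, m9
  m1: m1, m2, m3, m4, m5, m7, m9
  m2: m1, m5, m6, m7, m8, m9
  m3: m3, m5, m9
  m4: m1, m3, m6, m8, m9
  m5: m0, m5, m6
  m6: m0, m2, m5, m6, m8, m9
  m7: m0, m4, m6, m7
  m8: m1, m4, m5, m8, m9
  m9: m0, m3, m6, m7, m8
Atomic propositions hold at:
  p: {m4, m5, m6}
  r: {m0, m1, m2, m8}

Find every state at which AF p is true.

AF p: least fixpoint, start Z0 = {m4, m5, m6}, add states with every successor in Z. Already a fixed point.
Sat(AF p) = {m4, m5, m6}

{m4, m5, m6}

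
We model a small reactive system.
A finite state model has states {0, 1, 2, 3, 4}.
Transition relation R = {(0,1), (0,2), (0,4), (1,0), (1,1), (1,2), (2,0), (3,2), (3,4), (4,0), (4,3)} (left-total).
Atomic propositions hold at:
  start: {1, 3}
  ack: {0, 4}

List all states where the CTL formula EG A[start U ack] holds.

{0, 4}

A[start U ack]: least fixpoint, start Z0 = Sat(ack) = {0, 4}, add states in Sat(start) with every successor in Z. Already a fixed point.
Sat(A[start U ack]) = {0, 4}
EG A[start U ack]: greatest fixpoint, start Z0 = {0, 4}, keep only states in Sat with some successor in Z. Already a fixed point.
Sat(EG A[start U ack]) = {0, 4}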